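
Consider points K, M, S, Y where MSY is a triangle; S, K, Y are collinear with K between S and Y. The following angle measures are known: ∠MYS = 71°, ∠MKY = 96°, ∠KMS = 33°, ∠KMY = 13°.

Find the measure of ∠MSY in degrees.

1. ∠MKS = 84°  [linear pair at K on SY]
2. ∠KSM = 63°  [△MSK]
3. ∠MSY = 63°  [K on ray SY]

∠MSY = 63°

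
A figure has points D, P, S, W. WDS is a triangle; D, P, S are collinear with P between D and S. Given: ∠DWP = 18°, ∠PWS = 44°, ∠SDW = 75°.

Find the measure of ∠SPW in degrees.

1. ∠PDW = 75°  [P on ray DS]
2. ∠DPW = 87°  [△WDP]
3. ∠SPW = 93°  [linear pair at P on DS]

∠SPW = 93°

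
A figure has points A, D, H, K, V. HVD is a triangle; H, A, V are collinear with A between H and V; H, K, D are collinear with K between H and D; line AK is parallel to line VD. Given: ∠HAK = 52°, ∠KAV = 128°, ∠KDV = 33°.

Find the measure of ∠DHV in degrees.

∠DHV = 95°

1. ∠DVH = 52°  [AK∥VD, corresponding at A]
2. ∠HDV = 33°  [K on ray DH]
3. ∠DHV = 95°  [△HVD]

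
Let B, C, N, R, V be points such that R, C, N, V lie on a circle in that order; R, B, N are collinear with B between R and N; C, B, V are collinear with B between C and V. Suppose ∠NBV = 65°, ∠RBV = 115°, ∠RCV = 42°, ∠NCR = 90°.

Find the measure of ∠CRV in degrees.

∠CRV = 121°

1. ∠CBR = 65°  [vertical angles at B]
2. ∠CRN = 73°  [△RBC]
3. ∠CNR = 17°  [△RCN]
4. ∠CVR = 17°  [same arc RC]
5. ∠CRV = 121°  [△RCV]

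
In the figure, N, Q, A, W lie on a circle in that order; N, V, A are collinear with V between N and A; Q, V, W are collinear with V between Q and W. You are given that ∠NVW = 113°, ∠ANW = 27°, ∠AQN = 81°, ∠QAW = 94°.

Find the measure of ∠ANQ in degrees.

∠ANQ = 59°

1. ∠AQW = 27°  [same arc AW]
2. ∠AWQ = 59°  [△QAW]
3. ∠ANQ = 59°  [same arc QA]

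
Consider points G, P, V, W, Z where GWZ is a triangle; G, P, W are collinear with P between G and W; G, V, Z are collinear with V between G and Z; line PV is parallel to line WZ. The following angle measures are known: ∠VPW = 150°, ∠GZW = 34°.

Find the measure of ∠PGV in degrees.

∠PGV = 116°

1. ∠GPV = 30°  [linear pair at P on GW]
2. ∠GVP = 34°  [PV∥WZ, corresponding at V]
3. ∠PGV = 116°  [△GPV]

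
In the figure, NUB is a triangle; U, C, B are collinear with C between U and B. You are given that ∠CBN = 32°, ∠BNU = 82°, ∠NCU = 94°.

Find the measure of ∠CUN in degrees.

∠CUN = 66°

1. ∠NBU = 32°  [C on ray BU]
2. ∠BUN = 66°  [△NUB]
3. ∠CUN = 66°  [C on ray UB]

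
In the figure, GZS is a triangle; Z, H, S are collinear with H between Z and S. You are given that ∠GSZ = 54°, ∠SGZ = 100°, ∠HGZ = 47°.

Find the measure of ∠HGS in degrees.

1. ∠GZS = 26°  [△GZS]
2. ∠GSH = 54°  [H on ray SZ]
3. ∠GZH = 26°  [H on ray ZS]
4. ∠GHZ = 107°  [△GZH]
5. ∠GHS = 73°  [linear pair at H on ZS]
6. ∠HGS = 53°  [△GHS]

∠HGS = 53°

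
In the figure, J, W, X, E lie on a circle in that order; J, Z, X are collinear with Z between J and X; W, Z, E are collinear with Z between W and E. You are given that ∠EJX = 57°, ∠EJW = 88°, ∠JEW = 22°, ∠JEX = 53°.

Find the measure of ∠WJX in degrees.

1. ∠JXW = 22°  [same arc JW]
2. ∠JWX = 127°  [cyclic JWXE, opposite ∠W+∠E]
3. ∠WJX = 31°  [△JWX]

∠WJX = 31°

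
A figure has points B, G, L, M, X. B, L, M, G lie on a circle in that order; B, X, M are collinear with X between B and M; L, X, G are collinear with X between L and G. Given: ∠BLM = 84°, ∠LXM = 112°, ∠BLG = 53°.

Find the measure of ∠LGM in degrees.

∠LGM = 59°

1. ∠BXG = 112°  [vertical angles at X]
2. ∠BMG = 53°  [same arc BG]
3. ∠GXM = 68°  [linear pair at X on BM]
4. ∠LGM = 59°  [△MXG]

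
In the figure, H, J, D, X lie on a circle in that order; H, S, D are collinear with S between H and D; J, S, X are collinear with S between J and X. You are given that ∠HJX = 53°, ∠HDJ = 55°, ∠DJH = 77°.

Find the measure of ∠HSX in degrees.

∠HSX = 101°

1. ∠HDX = 53°  [same arc HX]
2. ∠HXJ = 55°  [same arc HJ]
3. ∠DXH = 103°  [cyclic HJDX, opposite ∠J+∠X]
4. ∠DHX = 24°  [△HDX]
5. ∠HSX = 101°  [△HSX]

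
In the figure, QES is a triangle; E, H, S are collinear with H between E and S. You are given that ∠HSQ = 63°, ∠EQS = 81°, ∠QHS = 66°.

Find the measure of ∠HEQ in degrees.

1. ∠ESQ = 63°  [H on ray SE]
2. ∠QES = 36°  [△QES]
3. ∠HEQ = 36°  [H on ray ES]

∠HEQ = 36°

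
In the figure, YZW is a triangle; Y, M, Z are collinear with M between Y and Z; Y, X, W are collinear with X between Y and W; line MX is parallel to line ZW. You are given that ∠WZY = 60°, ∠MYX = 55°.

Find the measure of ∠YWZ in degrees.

1. ∠XMY = 60°  [MX∥ZW, corresponding at M]
2. ∠MXY = 65°  [△YMX]
3. ∠YWZ = 65°  [MX∥ZW, corresponding at X]

∠YWZ = 65°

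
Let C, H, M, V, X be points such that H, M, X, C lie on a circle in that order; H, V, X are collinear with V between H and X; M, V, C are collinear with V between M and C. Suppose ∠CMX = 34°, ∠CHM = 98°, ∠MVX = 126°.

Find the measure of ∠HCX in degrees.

∠HCX = 84°

1. ∠CHX = 34°  [same arc XC]
2. ∠CXM = 82°  [cyclic HMXC, opposite ∠H+∠X]
3. ∠CVH = 126°  [vertical angles at V]
4. ∠MCX = 64°  [△MXC]
5. ∠CVX = 54°  [linear pair at V on HX]
6. ∠CXH = 62°  [△XVC]
7. ∠HCX = 84°  [△HXC]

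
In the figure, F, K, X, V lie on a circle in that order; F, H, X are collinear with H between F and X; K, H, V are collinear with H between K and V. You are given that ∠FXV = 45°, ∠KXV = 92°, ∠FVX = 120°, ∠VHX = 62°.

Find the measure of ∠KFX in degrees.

∠KFX = 73°

1. ∠FKV = 45°  [same arc FV]
2. ∠FHK = 62°  [vertical angles at H]
3. ∠KFX = 73°  [△FHK]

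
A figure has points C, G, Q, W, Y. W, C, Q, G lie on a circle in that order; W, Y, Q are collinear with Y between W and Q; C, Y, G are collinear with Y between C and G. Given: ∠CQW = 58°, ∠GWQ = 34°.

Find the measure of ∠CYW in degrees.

∠CYW = 92°

1. ∠GCQ = 34°  [same arc QG]
2. ∠CYQ = 88°  [△CYQ]
3. ∠CYW = 92°  [linear pair at Y on WQ]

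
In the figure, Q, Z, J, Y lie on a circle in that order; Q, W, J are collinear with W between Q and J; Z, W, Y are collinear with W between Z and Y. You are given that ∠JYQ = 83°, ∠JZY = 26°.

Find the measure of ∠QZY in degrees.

1. ∠JQY = 26°  [same arc JY]
2. ∠QJY = 71°  [△QJY]
3. ∠QZY = 71°  [same arc QY]

∠QZY = 71°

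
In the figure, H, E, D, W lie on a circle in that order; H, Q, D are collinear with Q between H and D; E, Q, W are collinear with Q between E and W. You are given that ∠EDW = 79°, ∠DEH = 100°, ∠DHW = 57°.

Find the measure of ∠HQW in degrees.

1. ∠DWH = 80°  [cyclic HEDW, opposite ∠E+∠W]
2. ∠DEW = 57°  [same arc DW]
3. ∠HDW = 43°  [△HDW]
4. ∠DWE = 44°  [△EDW]
5. ∠DQW = 93°  [△DQW]
6. ∠HQW = 87°  [linear pair at Q on HD]

∠HQW = 87°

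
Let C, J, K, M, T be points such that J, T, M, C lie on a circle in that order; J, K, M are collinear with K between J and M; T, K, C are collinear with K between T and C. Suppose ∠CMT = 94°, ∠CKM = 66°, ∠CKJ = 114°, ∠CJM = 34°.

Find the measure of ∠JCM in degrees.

∠JCM = 84°

1. ∠CJT = 86°  [cyclic JTMC, opposite ∠J+∠M]
2. ∠JCT = 32°  [△JKC]
3. ∠CTJ = 62°  [△JTC]
4. ∠CMJ = 62°  [same arc JC]
5. ∠JCM = 84°  [△JMC]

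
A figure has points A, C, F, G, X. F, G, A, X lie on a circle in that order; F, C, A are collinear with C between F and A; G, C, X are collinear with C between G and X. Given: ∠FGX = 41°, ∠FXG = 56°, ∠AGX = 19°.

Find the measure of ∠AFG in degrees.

1. ∠FAG = 56°  [same arc FG]
2. ∠ACG = 105°  [△GCA]
3. ∠FCG = 75°  [linear pair at C on FA]
4. ∠AFG = 64°  [△FCG]

∠AFG = 64°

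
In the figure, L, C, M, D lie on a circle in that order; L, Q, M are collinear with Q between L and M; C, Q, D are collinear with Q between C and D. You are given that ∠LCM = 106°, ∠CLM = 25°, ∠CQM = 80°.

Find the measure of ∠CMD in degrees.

∠CMD = 104°

1. ∠CML = 49°  [△LCM]
2. ∠CDM = 25°  [same arc CM]
3. ∠DCM = 51°  [△CQM]
4. ∠CMD = 104°  [△CMD]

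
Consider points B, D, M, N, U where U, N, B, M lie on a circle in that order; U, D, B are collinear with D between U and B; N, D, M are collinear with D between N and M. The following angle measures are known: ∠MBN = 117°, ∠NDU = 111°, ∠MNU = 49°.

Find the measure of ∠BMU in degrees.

∠BMU = 88°

1. ∠MUN = 63°  [cyclic UNBM, opposite ∠U+∠B]
2. ∠BDM = 111°  [vertical angles at D]
3. ∠MBU = 49°  [same arc UM]
4. ∠NMU = 68°  [△UNM]
5. ∠MDU = 69°  [linear pair at D on UB]
6. ∠BUM = 43°  [△UDM]
7. ∠BMU = 88°  [△UBM]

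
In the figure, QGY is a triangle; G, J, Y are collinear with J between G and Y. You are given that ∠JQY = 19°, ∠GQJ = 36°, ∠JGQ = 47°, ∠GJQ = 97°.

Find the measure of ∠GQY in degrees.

1. ∠QGY = 47°  [J on ray GY]
2. ∠QJY = 83°  [linear pair at J on GY]
3. ∠JYQ = 78°  [△QJY]
4. ∠GYQ = 78°  [J on ray YG]
5. ∠GQY = 55°  [△QGY]

∠GQY = 55°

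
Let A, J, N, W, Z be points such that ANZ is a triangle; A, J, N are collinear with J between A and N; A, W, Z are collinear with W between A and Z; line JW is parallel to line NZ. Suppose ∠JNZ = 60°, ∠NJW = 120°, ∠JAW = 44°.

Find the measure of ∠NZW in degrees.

∠NZW = 76°

1. ∠ANZ = 60°  [J on ray NA]
2. ∠NAZ = 44°  [J on AN, W on AZ]
3. ∠AZN = 76°  [△ANZ]
4. ∠NZW = 76°  [W on ray ZA]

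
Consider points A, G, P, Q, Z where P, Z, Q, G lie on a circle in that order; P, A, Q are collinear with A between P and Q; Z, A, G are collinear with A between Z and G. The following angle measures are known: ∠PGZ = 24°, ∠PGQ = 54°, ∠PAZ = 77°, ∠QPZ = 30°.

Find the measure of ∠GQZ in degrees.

1. ∠PQZ = 24°  [same arc PZ]
2. ∠QAZ = 103°  [linear pair at A on PQ]
3. ∠QGZ = 30°  [same arc ZQ]
4. ∠GZQ = 53°  [△ZAQ]
5. ∠GQZ = 97°  [△ZQG]

∠GQZ = 97°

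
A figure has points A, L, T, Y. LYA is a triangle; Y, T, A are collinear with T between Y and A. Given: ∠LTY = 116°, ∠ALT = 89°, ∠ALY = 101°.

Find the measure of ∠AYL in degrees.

1. ∠ATL = 64°  [linear pair at T on YA]
2. ∠LAT = 27°  [△LTA]
3. ∠LAY = 27°  [T on ray AY]
4. ∠AYL = 52°  [△LYA]

∠AYL = 52°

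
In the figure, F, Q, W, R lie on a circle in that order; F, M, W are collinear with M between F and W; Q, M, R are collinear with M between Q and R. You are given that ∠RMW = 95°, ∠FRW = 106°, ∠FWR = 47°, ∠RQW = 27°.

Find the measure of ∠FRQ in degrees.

∠FRQ = 68°

1. ∠FMR = 85°  [linear pair at M on FW]
2. ∠RFW = 27°  [△FWR]
3. ∠FRQ = 68°  [△FMR]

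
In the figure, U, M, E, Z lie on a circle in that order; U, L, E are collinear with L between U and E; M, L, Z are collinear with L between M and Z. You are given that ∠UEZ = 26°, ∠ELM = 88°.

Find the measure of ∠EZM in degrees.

∠EZM = 62°

1. ∠UMZ = 26°  [same arc UZ]
2. ∠MLU = 92°  [linear pair at L on UE]
3. ∠EUM = 62°  [△ULM]
4. ∠EZM = 62°  [same arc ME]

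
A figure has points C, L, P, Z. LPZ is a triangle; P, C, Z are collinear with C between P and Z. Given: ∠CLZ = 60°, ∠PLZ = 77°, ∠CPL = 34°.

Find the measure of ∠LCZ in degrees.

∠LCZ = 51°

1. ∠LPZ = 34°  [C on ray PZ]
2. ∠LZP = 69°  [△LPZ]
3. ∠CZL = 69°  [C on ray ZP]
4. ∠LCZ = 51°  [△LCZ]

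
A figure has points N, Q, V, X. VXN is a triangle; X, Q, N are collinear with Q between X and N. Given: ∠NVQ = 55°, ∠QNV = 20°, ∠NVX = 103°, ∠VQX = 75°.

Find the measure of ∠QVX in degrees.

1. ∠VNX = 20°  [Q on ray NX]
2. ∠NXV = 57°  [△VXN]
3. ∠QXV = 57°  [Q on ray XN]
4. ∠QVX = 48°  [△VXQ]

∠QVX = 48°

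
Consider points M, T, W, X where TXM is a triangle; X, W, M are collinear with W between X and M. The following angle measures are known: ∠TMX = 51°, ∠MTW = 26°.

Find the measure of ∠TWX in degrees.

1. ∠TMW = 51°  [W on ray MX]
2. ∠MWT = 103°  [△TWM]
3. ∠TWX = 77°  [linear pair at W on XM]

∠TWX = 77°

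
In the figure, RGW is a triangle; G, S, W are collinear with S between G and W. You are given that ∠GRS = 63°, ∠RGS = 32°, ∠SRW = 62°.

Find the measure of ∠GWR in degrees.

1. ∠GSR = 85°  [△RGS]
2. ∠RSW = 95°  [linear pair at S on GW]
3. ∠RWS = 23°  [△RSW]
4. ∠GWR = 23°  [S on ray WG]

∠GWR = 23°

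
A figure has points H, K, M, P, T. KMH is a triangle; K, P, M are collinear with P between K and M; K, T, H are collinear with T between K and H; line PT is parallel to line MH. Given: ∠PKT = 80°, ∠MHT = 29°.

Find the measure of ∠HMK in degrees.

∠HMK = 71°

1. ∠HKM = 80°  [P on KM, T on KH]
2. ∠KHM = 29°  [T on ray HK]
3. ∠HMK = 71°  [△KMH]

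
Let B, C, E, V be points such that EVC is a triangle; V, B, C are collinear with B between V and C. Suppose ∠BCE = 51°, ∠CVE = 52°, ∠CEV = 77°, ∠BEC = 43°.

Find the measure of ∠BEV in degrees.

∠BEV = 34°

1. ∠CBE = 86°  [△EBC]
2. ∠BVE = 52°  [B on ray VC]
3. ∠EBV = 94°  [linear pair at B on VC]
4. ∠BEV = 34°  [△EVB]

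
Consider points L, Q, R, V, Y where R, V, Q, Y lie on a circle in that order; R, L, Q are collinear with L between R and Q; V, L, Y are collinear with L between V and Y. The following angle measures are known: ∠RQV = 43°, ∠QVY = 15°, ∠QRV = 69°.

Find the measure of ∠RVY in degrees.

1. ∠QLV = 122°  [△VLQ]
2. ∠RLV = 58°  [linear pair at L on RQ]
3. ∠RVY = 53°  [△RLV]

∠RVY = 53°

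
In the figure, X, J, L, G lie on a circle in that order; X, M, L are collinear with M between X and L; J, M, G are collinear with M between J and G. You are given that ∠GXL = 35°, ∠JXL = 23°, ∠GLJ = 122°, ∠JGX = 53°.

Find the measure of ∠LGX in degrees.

1. ∠GMX = 92°  [△XMG]
2. ∠JGL = 23°  [same arc JL]
3. ∠GML = 88°  [linear pair at M on XL]
4. ∠GLX = 69°  [△LMG]
5. ∠LGX = 76°  [△XLG]

∠LGX = 76°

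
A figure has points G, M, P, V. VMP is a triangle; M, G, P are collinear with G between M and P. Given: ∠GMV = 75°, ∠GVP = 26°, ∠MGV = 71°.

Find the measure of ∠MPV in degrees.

∠MPV = 45°

1. ∠PGV = 109°  [linear pair at G on MP]
2. ∠GPV = 45°  [△VGP]
3. ∠MPV = 45°  [G on ray PM]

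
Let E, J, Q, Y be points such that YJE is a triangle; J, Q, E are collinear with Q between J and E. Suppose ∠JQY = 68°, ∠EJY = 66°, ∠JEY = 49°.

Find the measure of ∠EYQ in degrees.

1. ∠EQY = 112°  [linear pair at Q on JE]
2. ∠QEY = 49°  [Q on ray EJ]
3. ∠EYQ = 19°  [△YQE]

∠EYQ = 19°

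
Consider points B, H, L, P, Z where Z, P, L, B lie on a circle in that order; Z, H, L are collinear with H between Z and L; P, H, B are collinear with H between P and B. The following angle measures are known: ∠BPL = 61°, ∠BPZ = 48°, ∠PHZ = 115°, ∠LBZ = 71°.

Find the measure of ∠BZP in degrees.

1. ∠BLZ = 48°  [same arc ZB]
2. ∠BHL = 115°  [vertical angles at H]
3. ∠LBP = 17°  [△LHB]
4. ∠BLP = 102°  [△PLB]
5. ∠BZP = 78°  [cyclic ZPLB, opposite ∠Z+∠L]

∠BZP = 78°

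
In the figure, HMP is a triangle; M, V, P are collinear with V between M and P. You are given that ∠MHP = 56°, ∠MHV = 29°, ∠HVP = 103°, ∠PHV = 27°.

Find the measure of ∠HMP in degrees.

∠HMP = 74°

1. ∠HPV = 50°  [△HVP]
2. ∠HPM = 50°  [V on ray PM]
3. ∠HMP = 74°  [△HMP]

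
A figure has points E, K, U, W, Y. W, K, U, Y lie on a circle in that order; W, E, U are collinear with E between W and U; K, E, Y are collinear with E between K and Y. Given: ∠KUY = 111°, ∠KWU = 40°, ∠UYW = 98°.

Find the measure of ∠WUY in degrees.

1. ∠KYU = 40°  [same arc KU]
2. ∠UKY = 29°  [△KUY]
3. ∠UWY = 29°  [same arc UY]
4. ∠WUY = 53°  [△WUY]

∠WUY = 53°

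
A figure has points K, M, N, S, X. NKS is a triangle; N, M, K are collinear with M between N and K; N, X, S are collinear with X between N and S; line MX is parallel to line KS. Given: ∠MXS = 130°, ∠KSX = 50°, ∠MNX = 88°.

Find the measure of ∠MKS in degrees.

1. ∠KSN = 50°  [X on ray SN]
2. ∠KNS = 88°  [M on NK, X on NS]
3. ∠NKS = 42°  [△NKS]
4. ∠MKS = 42°  [M on ray KN]

∠MKS = 42°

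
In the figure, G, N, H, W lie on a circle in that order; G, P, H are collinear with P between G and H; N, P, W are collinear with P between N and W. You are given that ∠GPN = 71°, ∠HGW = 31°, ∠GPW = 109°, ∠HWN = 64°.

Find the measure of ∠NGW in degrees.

1. ∠HNW = 31°  [same arc HW]
2. ∠NHW = 85°  [△NHW]
3. ∠NGW = 95°  [cyclic GNHW, opposite ∠G+∠H]

∠NGW = 95°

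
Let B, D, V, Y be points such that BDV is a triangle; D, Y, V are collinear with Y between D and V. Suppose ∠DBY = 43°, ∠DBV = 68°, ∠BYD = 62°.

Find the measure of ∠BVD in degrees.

∠BVD = 37°

1. ∠BDY = 75°  [△BDY]
2. ∠BDV = 75°  [Y on ray DV]
3. ∠BVD = 37°  [△BDV]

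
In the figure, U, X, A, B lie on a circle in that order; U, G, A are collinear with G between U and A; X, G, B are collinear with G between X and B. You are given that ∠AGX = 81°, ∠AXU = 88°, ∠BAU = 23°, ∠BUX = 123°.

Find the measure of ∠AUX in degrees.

1. ∠UGX = 99°  [linear pair at G on UA]
2. ∠BXU = 23°  [same arc UB]
3. ∠AUX = 58°  [△UGX]

∠AUX = 58°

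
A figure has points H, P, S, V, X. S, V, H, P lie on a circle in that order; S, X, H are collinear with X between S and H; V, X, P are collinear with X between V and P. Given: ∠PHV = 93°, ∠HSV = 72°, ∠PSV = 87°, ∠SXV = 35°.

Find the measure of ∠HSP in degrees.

∠HSP = 15°

1. ∠HPV = 72°  [same arc VH]
2. ∠HVP = 15°  [△VHP]
3. ∠HSP = 15°  [same arc HP]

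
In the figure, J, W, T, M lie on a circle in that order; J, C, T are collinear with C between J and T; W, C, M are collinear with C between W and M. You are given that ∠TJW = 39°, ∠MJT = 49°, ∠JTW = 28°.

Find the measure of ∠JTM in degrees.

∠JTM = 64°

1. ∠JWT = 113°  [△JWT]
2. ∠JMT = 67°  [cyclic JWTM, opposite ∠W+∠M]
3. ∠JTM = 64°  [△JTM]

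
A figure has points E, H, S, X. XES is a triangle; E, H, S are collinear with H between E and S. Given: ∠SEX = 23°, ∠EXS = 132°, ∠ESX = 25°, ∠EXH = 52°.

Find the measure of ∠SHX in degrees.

∠SHX = 75°

1. ∠HEX = 23°  [H on ray ES]
2. ∠EHX = 105°  [△XEH]
3. ∠SHX = 75°  [linear pair at H on ES]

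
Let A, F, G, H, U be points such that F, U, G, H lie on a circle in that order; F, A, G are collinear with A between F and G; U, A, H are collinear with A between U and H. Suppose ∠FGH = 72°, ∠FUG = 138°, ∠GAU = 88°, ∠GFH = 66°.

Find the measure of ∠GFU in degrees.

∠GFU = 16°

1. ∠FUH = 72°  [same arc FH]
2. ∠FAU = 92°  [linear pair at A on FG]
3. ∠GFU = 16°  [△FAU]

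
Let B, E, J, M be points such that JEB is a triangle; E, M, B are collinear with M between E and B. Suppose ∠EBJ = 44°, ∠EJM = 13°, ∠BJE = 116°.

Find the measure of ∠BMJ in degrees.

∠BMJ = 33°

1. ∠BEJ = 20°  [△JEB]
2. ∠JEM = 20°  [M on ray EB]
3. ∠EMJ = 147°  [△JEM]
4. ∠BMJ = 33°  [linear pair at M on EB]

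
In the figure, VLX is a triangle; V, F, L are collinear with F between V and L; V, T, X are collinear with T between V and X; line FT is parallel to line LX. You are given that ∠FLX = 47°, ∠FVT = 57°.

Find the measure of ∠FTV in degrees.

∠FTV = 76°

1. ∠VLX = 47°  [F on ray LV]
2. ∠LVX = 57°  [F on VL, T on VX]
3. ∠LXV = 76°  [△VLX]
4. ∠FTV = 76°  [FT∥LX, corresponding at T]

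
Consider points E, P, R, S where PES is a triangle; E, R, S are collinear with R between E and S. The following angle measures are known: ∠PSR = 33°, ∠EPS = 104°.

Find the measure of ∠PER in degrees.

∠PER = 43°

1. ∠ESP = 33°  [R on ray SE]
2. ∠PES = 43°  [△PES]
3. ∠PER = 43°  [R on ray ES]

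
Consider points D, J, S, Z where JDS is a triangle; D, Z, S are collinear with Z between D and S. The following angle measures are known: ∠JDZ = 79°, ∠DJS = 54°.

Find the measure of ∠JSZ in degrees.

∠JSZ = 47°

1. ∠JDS = 79°  [Z on ray DS]
2. ∠DSJ = 47°  [△JDS]
3. ∠JSZ = 47°  [Z on ray SD]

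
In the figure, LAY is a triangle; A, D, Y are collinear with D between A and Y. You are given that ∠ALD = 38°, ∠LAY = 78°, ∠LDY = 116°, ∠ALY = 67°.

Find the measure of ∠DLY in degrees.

∠DLY = 29°

1. ∠AYL = 35°  [△LAY]
2. ∠DYL = 35°  [D on ray YA]
3. ∠DLY = 29°  [△LDY]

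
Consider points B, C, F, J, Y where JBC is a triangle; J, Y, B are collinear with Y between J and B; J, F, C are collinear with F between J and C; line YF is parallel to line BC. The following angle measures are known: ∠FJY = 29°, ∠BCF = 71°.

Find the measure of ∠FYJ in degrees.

∠FYJ = 80°

1. ∠BJC = 29°  [Y on JB, F on JC]
2. ∠BCJ = 71°  [F on ray CJ]
3. ∠CBJ = 80°  [△JBC]
4. ∠FYJ = 80°  [YF∥BC, corresponding at Y]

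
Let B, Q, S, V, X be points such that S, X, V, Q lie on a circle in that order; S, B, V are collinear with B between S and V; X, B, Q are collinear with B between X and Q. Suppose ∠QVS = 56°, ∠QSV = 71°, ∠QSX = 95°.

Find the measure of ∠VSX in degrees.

1. ∠QXS = 56°  [same arc SQ]
2. ∠SQV = 53°  [△SVQ]
3. ∠SQX = 29°  [△SXQ]
4. ∠SXV = 127°  [cyclic SXVQ, opposite ∠X+∠Q]
5. ∠SVX = 29°  [same arc SX]
6. ∠VSX = 24°  [△SXV]

∠VSX = 24°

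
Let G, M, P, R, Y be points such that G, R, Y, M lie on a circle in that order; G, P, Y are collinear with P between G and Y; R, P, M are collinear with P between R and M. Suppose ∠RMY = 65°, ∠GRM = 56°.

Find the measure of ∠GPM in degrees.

1. ∠GYM = 56°  [same arc GM]
2. ∠MPY = 59°  [△YPM]
3. ∠GPM = 121°  [linear pair at P on GY]

∠GPM = 121°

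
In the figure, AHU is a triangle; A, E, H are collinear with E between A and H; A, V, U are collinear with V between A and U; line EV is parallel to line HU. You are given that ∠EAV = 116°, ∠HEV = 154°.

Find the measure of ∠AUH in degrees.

∠AUH = 38°

1. ∠AEV = 26°  [linear pair at E on AH]
2. ∠AVE = 38°  [△AEV]
3. ∠AUH = 38°  [EV∥HU, corresponding at V]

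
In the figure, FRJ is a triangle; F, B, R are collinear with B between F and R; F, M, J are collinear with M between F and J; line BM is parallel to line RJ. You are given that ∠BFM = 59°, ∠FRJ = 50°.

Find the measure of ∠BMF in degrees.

1. ∠JFR = 59°  [B on FR, M on FJ]
2. ∠FJR = 71°  [△FRJ]
3. ∠BMF = 71°  [BM∥RJ, corresponding at M]

∠BMF = 71°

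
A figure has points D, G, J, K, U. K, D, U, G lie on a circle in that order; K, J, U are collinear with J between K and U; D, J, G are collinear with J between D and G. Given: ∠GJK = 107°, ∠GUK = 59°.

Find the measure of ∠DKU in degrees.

1. ∠DJU = 107°  [vertical angles at J]
2. ∠GDK = 59°  [same arc KG]
3. ∠DJK = 73°  [linear pair at J on KU]
4. ∠DKU = 48°  [△KJD]

∠DKU = 48°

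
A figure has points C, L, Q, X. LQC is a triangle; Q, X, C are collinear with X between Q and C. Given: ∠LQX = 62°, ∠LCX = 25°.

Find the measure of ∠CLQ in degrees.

1. ∠CQL = 62°  [X on ray QC]
2. ∠LCQ = 25°  [X on ray CQ]
3. ∠CLQ = 93°  [△LQC]

∠CLQ = 93°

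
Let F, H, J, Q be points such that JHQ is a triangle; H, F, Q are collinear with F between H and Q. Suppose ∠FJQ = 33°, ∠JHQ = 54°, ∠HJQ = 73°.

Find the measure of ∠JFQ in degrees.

∠JFQ = 94°

1. ∠HQJ = 53°  [△JHQ]
2. ∠FQJ = 53°  [F on ray QH]
3. ∠JFQ = 94°  [△JFQ]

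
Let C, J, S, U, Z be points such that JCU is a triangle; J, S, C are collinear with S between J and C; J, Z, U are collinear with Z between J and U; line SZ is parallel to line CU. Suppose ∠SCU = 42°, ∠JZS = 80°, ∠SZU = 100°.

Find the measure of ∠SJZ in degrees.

1. ∠JCU = 42°  [S on ray CJ]
2. ∠CUJ = 80°  [SZ∥CU, corresponding at Z]
3. ∠CJU = 58°  [△JCU]
4. ∠SJZ = 58°  [S on JC, Z on JU]

∠SJZ = 58°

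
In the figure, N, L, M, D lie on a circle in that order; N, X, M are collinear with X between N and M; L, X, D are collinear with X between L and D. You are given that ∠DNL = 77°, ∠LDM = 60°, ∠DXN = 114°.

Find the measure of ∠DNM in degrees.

1. ∠DML = 103°  [cyclic NLMD, opposite ∠N+∠M]
2. ∠DLM = 17°  [△LMD]
3. ∠DNM = 17°  [same arc MD]

∠DNM = 17°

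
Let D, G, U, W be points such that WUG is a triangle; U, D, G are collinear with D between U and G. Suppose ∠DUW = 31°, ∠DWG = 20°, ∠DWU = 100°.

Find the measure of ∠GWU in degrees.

∠GWU = 120°

1. ∠UDW = 49°  [△WUD]
2. ∠GUW = 31°  [D on ray UG]
3. ∠GDW = 131°  [linear pair at D on UG]
4. ∠DGW = 29°  [△WDG]
5. ∠UGW = 29°  [D on ray GU]
6. ∠GWU = 120°  [△WUG]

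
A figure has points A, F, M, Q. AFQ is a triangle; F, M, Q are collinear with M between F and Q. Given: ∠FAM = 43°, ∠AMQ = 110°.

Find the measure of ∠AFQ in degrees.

1. ∠AMF = 70°  [linear pair at M on FQ]
2. ∠AFM = 67°  [△AFM]
3. ∠AFQ = 67°  [M on ray FQ]

∠AFQ = 67°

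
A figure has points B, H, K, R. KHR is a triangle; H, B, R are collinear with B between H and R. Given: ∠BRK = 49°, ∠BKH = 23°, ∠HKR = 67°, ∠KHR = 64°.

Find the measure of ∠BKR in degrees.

1. ∠BHK = 64°  [B on ray HR]
2. ∠HBK = 93°  [△KHB]
3. ∠KBR = 87°  [linear pair at B on HR]
4. ∠BKR = 44°  [△KBR]

∠BKR = 44°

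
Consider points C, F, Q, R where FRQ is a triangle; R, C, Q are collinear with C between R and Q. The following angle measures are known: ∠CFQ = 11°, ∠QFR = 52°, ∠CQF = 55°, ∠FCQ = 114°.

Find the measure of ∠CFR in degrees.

∠CFR = 41°

1. ∠FQR = 55°  [C on ray QR]
2. ∠FCR = 66°  [linear pair at C on RQ]
3. ∠FRQ = 73°  [△FRQ]
4. ∠CRF = 73°  [C on ray RQ]
5. ∠CFR = 41°  [△FRC]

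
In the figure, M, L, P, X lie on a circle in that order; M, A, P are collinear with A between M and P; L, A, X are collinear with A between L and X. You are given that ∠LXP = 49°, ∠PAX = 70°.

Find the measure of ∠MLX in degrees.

∠MLX = 61°

1. ∠LMP = 49°  [same arc LP]
2. ∠LAM = 70°  [vertical angles at A]
3. ∠MLX = 61°  [△MAL]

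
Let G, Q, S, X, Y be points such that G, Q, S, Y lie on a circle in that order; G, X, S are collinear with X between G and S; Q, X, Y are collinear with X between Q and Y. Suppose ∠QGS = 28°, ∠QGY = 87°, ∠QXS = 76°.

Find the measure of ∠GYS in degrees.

∠GYS = 73°

1. ∠QYS = 28°  [same arc QS]
2. ∠QSY = 93°  [cyclic GQSY, opposite ∠G+∠S]
3. ∠GXY = 76°  [vertical angles at X]
4. ∠SQY = 59°  [△QSY]
5. ∠SXY = 104°  [linear pair at X on GS]
6. ∠SGY = 59°  [same arc SY]
7. ∠GSY = 48°  [△SXY]
8. ∠GYS = 73°  [△GSY]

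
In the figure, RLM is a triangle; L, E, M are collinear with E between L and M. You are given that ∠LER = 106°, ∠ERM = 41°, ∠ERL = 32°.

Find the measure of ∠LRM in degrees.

∠LRM = 73°

1. ∠ELR = 42°  [△RLE]
2. ∠MER = 74°  [linear pair at E on LM]
3. ∠EMR = 65°  [△REM]
4. ∠MLR = 42°  [E on ray LM]
5. ∠LMR = 65°  [E on ray ML]
6. ∠LRM = 73°  [△RLM]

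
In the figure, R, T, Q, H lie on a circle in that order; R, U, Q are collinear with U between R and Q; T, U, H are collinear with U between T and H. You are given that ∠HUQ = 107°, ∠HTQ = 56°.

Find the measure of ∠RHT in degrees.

1. ∠HUR = 73°  [linear pair at U on RQ]
2. ∠HRQ = 56°  [same arc QH]
3. ∠RHT = 51°  [△RUH]

∠RHT = 51°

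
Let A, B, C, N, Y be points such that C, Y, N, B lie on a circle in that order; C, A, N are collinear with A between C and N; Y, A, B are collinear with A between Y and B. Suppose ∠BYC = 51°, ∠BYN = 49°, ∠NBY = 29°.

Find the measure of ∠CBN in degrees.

∠CBN = 80°

1. ∠BNC = 51°  [same arc CB]
2. ∠BCN = 49°  [same arc NB]
3. ∠CBN = 80°  [△CNB]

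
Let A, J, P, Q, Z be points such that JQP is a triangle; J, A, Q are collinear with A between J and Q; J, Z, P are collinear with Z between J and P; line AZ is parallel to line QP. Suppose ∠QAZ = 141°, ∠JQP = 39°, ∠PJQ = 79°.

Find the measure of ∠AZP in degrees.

1. ∠JAZ = 39°  [linear pair at A on JQ]
2. ∠AJZ = 79°  [A on JQ, Z on JP]
3. ∠AZJ = 62°  [△JAZ]
4. ∠AZP = 118°  [linear pair at Z on JP]

∠AZP = 118°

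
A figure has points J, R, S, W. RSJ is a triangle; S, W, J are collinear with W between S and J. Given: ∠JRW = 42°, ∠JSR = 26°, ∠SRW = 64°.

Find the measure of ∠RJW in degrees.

∠RJW = 48°

1. ∠RSW = 26°  [W on ray SJ]
2. ∠RWS = 90°  [△RSW]
3. ∠JWR = 90°  [linear pair at W on SJ]
4. ∠RJW = 48°  [△RWJ]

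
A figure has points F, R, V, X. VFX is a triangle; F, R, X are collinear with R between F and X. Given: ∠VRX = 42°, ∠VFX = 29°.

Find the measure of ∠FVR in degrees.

1. ∠FRV = 138°  [linear pair at R on FX]
2. ∠RFV = 29°  [R on ray FX]
3. ∠FVR = 13°  [△VFR]

∠FVR = 13°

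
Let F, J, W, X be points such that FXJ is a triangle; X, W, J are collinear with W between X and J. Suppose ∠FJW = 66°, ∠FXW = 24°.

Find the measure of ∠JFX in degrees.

∠JFX = 90°

1. ∠FJX = 66°  [W on ray JX]
2. ∠FXJ = 24°  [W on ray XJ]
3. ∠JFX = 90°  [△FXJ]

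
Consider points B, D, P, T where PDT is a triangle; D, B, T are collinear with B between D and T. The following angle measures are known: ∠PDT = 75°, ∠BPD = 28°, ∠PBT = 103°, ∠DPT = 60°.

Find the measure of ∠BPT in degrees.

1. ∠DTP = 45°  [△PDT]
2. ∠BTP = 45°  [B on ray TD]
3. ∠BPT = 32°  [△PBT]

∠BPT = 32°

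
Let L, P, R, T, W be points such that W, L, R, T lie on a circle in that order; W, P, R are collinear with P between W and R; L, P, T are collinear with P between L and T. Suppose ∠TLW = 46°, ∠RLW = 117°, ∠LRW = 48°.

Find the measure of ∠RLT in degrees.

1. ∠TRW = 46°  [same arc WT]
2. ∠RTW = 63°  [cyclic WLRT, opposite ∠L+∠T]
3. ∠RWT = 71°  [△WRT]
4. ∠RLT = 71°  [same arc RT]

∠RLT = 71°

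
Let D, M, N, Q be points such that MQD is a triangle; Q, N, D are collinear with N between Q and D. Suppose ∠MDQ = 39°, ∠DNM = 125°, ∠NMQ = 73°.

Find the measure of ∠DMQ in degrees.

1. ∠MNQ = 55°  [linear pair at N on QD]
2. ∠MQN = 52°  [△MQN]
3. ∠DQM = 52°  [N on ray QD]
4. ∠DMQ = 89°  [△MQD]

∠DMQ = 89°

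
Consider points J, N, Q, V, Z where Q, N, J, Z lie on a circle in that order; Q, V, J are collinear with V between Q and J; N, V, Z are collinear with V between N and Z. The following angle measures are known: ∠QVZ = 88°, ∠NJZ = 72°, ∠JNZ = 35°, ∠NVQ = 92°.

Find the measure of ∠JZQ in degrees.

1. ∠JVZ = 92°  [linear pair at V on QJ]
2. ∠JZN = 73°  [△NJZ]
3. ∠JQZ = 35°  [same arc JZ]
4. ∠QJZ = 15°  [△JVZ]
5. ∠JZQ = 130°  [△QJZ]

∠JZQ = 130°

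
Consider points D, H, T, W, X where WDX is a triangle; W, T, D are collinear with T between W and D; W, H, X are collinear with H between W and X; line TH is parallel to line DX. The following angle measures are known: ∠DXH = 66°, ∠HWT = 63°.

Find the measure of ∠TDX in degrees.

∠TDX = 51°

1. ∠DXW = 66°  [H on ray XW]
2. ∠DWX = 63°  [T on WD, H on WX]
3. ∠WDX = 51°  [△WDX]
4. ∠TDX = 51°  [T on ray DW]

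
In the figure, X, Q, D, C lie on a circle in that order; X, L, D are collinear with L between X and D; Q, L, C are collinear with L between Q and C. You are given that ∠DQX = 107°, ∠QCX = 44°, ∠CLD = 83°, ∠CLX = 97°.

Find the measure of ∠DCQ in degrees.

1. ∠DCX = 73°  [cyclic XQDC, opposite ∠Q+∠C]
2. ∠CXD = 39°  [△XLC]
3. ∠CDX = 68°  [△XDC]
4. ∠DCQ = 29°  [△DLC]

∠DCQ = 29°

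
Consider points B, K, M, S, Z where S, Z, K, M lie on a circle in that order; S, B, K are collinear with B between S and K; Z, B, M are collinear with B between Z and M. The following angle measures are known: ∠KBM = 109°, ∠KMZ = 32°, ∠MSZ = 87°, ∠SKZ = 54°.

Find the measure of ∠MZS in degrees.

1. ∠SBZ = 109°  [vertical angles at B]
2. ∠KSZ = 32°  [same arc ZK]
3. ∠MZS = 39°  [△SBZ]

∠MZS = 39°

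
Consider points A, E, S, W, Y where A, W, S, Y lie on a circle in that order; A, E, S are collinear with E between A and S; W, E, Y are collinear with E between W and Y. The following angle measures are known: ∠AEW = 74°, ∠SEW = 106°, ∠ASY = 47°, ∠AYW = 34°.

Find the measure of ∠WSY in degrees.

1. ∠AWY = 47°  [same arc AY]
2. ∠WAY = 99°  [△AWY]
3. ∠WSY = 81°  [cyclic AWSY, opposite ∠A+∠S]

∠WSY = 81°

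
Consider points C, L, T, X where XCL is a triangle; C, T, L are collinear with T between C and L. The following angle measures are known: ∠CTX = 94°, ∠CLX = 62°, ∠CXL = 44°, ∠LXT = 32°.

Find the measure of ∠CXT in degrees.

∠CXT = 12°

1. ∠LCX = 74°  [△XCL]
2. ∠TCX = 74°  [T on ray CL]
3. ∠CXT = 12°  [△XCT]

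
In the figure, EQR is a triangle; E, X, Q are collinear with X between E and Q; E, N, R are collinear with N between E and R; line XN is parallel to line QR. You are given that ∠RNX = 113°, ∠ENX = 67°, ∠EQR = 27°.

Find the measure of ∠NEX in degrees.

1. ∠ERQ = 67°  [XN∥QR, corresponding at N]
2. ∠QER = 86°  [△EQR]
3. ∠NEX = 86°  [X on EQ, N on ER]

∠NEX = 86°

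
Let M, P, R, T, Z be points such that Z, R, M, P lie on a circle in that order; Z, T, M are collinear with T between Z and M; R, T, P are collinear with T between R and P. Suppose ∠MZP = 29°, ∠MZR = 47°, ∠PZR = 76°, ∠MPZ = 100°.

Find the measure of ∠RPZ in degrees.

1. ∠PMZ = 51°  [△ZMP]
2. ∠PRZ = 51°  [same arc ZP]
3. ∠RPZ = 53°  [△ZRP]

∠RPZ = 53°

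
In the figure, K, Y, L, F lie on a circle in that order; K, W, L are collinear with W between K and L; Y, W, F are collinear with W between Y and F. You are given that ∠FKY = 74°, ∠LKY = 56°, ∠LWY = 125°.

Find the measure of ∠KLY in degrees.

∠KLY = 37°

1. ∠FLY = 106°  [cyclic KYLF, opposite ∠K+∠L]
2. ∠LFY = 56°  [same arc YL]
3. ∠FYL = 18°  [△YLF]
4. ∠KLY = 37°  [△YWL]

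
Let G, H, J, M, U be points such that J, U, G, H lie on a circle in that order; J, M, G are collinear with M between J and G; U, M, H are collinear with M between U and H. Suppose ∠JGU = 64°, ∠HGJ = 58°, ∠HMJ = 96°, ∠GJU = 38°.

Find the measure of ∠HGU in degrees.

∠HGU = 122°

1. ∠GMU = 96°  [vertical angles at M]
2. ∠GHU = 38°  [same arc UG]
3. ∠GUH = 20°  [△UMG]
4. ∠HGU = 122°  [△UGH]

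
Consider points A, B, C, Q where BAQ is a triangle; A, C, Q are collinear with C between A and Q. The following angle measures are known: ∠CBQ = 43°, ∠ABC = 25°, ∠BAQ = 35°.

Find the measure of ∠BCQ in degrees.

∠BCQ = 60°

1. ∠BAC = 35°  [C on ray AQ]
2. ∠ACB = 120°  [△BAC]
3. ∠BCQ = 60°  [linear pair at C on AQ]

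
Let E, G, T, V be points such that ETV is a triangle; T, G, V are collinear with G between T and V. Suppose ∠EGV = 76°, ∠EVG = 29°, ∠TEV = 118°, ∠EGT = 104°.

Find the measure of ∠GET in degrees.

∠GET = 43°

1. ∠EVT = 29°  [G on ray VT]
2. ∠ETV = 33°  [△ETV]
3. ∠ETG = 33°  [G on ray TV]
4. ∠GET = 43°  [△ETG]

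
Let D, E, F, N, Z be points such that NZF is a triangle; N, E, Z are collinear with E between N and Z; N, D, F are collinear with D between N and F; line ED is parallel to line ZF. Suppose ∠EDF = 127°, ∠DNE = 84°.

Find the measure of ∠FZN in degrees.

1. ∠EDN = 53°  [linear pair at D on NF]
2. ∠DEN = 43°  [△NED]
3. ∠FZN = 43°  [ED∥ZF, corresponding at E]

∠FZN = 43°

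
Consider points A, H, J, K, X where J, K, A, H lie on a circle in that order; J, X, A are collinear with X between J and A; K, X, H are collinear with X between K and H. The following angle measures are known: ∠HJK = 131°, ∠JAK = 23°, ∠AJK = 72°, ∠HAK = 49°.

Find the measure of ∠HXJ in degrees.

∠HXJ = 98°

1. ∠JHK = 23°  [same arc JK]
2. ∠AHK = 72°  [same arc KA]
3. ∠AKH = 59°  [△KAH]
4. ∠AJH = 59°  [same arc AH]
5. ∠HXJ = 98°  [△JXH]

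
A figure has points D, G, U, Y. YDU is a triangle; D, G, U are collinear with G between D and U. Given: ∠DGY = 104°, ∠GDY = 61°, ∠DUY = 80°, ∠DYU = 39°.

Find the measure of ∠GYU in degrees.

∠GYU = 24°

1. ∠UGY = 76°  [linear pair at G on DU]
2. ∠GUY = 80°  [G on ray UD]
3. ∠GYU = 24°  [△YGU]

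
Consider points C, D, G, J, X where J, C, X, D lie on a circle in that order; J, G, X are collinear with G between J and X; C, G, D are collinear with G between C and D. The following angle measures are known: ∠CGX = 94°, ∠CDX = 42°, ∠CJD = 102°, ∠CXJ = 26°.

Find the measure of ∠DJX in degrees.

1. ∠DGJ = 94°  [vertical angles at G]
2. ∠CDJ = 26°  [same arc JC]
3. ∠DJX = 60°  [△JGD]

∠DJX = 60°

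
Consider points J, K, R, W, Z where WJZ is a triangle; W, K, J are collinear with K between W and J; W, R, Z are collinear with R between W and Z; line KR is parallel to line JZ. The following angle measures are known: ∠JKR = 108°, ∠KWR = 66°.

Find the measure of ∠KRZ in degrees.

1. ∠RKW = 72°  [linear pair at K on WJ]
2. ∠KRW = 42°  [△WKR]
3. ∠KRZ = 138°  [linear pair at R on WZ]

∠KRZ = 138°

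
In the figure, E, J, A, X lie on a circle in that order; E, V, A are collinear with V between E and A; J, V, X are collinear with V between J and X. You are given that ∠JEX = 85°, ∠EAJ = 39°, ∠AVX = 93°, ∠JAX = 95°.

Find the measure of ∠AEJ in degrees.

1. ∠EXJ = 39°  [same arc EJ]
2. ∠EVJ = 93°  [vertical angles at V]
3. ∠EJX = 56°  [△EJX]
4. ∠AEJ = 31°  [△EVJ]

∠AEJ = 31°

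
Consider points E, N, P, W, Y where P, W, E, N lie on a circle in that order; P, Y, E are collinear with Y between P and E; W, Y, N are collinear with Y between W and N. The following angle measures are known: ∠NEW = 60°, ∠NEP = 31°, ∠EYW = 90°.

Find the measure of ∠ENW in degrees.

1. ∠NWP = 31°  [same arc PN]
2. ∠PYW = 90°  [linear pair at Y on PE]
3. ∠EPW = 59°  [△PYW]
4. ∠ENW = 59°  [same arc WE]

∠ENW = 59°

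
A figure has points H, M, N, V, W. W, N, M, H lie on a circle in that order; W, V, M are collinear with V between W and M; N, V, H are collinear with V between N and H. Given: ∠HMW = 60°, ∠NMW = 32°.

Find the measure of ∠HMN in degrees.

∠HMN = 92°

1. ∠HNW = 60°  [same arc WH]
2. ∠NHW = 32°  [same arc WN]
3. ∠HWN = 88°  [△WNH]
4. ∠HMN = 92°  [cyclic WNMH, opposite ∠W+∠M]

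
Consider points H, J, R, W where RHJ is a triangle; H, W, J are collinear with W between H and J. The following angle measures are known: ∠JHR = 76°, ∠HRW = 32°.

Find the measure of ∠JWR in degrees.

∠JWR = 108°

1. ∠RHW = 76°  [W on ray HJ]
2. ∠HWR = 72°  [△RHW]
3. ∠JWR = 108°  [linear pair at W on HJ]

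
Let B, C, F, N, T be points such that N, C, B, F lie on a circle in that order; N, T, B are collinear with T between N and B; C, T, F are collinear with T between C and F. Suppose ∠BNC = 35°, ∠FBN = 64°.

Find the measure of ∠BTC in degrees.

1. ∠FCN = 64°  [same arc NF]
2. ∠CTN = 81°  [△NTC]
3. ∠BTC = 99°  [linear pair at T on NB]

∠BTC = 99°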